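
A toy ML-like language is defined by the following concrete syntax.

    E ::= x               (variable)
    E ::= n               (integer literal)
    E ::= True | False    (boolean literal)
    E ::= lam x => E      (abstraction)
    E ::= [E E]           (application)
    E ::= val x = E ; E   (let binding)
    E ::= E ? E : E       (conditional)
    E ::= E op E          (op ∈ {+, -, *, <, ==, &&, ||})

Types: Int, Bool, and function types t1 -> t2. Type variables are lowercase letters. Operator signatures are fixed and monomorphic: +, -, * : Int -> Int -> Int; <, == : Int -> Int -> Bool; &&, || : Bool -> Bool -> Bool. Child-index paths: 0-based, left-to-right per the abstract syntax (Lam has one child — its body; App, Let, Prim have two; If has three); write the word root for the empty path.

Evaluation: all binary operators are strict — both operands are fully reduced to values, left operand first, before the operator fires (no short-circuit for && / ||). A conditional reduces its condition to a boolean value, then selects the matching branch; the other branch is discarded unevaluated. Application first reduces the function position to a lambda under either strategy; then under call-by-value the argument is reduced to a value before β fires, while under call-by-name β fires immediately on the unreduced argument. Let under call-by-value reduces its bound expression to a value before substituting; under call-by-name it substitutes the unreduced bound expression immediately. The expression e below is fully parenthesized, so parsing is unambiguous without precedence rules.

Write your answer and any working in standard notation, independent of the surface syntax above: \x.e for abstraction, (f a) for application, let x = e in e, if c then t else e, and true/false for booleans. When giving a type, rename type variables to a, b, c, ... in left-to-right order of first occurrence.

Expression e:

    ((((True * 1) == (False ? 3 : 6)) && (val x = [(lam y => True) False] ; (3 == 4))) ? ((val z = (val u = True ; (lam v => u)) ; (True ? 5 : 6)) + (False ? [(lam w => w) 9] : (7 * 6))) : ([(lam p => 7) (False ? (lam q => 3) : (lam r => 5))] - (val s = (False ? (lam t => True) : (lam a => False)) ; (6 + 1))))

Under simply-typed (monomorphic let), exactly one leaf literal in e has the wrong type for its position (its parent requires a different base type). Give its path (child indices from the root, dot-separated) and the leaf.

Answer: 0.0.0.0 : true

Working:
  unify Bool ~ Int
  FAIL: mismatch Bool ~ Int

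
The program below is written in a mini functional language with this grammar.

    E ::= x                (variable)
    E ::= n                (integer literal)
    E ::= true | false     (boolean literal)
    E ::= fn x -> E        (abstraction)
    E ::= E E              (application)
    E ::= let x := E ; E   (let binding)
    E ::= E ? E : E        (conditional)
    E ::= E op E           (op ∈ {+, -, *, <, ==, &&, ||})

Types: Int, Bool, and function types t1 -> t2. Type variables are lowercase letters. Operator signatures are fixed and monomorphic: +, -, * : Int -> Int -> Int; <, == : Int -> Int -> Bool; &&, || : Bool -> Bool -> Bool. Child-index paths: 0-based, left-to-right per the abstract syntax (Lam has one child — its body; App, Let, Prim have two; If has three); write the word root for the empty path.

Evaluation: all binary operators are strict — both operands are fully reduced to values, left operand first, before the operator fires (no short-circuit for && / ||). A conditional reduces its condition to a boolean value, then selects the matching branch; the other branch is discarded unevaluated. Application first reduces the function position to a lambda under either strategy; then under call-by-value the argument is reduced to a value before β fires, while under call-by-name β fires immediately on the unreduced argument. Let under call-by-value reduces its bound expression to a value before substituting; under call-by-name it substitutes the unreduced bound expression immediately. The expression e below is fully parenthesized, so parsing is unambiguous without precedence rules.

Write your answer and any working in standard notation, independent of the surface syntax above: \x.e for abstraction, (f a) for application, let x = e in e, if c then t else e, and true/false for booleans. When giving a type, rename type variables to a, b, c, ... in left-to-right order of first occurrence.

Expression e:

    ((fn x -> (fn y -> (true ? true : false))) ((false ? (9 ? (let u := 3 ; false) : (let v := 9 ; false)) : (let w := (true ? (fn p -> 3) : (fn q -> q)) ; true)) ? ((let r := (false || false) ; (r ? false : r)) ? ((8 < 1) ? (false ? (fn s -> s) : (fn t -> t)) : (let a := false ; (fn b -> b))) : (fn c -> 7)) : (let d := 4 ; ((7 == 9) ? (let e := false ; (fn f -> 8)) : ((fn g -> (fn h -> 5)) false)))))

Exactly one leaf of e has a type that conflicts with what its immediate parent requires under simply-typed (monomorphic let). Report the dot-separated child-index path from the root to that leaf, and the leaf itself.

Answer: 1.0.1.0 : 9

Derivation:
  unify Bool ~ Bool
  unify Bool ~ Bool
\y._ : b -> Bool
\x._ : a -> b -> Bool
  unify Bool ~ Bool
  unify Int ~ Bool
  FAIL: mismatch Int ~ Bool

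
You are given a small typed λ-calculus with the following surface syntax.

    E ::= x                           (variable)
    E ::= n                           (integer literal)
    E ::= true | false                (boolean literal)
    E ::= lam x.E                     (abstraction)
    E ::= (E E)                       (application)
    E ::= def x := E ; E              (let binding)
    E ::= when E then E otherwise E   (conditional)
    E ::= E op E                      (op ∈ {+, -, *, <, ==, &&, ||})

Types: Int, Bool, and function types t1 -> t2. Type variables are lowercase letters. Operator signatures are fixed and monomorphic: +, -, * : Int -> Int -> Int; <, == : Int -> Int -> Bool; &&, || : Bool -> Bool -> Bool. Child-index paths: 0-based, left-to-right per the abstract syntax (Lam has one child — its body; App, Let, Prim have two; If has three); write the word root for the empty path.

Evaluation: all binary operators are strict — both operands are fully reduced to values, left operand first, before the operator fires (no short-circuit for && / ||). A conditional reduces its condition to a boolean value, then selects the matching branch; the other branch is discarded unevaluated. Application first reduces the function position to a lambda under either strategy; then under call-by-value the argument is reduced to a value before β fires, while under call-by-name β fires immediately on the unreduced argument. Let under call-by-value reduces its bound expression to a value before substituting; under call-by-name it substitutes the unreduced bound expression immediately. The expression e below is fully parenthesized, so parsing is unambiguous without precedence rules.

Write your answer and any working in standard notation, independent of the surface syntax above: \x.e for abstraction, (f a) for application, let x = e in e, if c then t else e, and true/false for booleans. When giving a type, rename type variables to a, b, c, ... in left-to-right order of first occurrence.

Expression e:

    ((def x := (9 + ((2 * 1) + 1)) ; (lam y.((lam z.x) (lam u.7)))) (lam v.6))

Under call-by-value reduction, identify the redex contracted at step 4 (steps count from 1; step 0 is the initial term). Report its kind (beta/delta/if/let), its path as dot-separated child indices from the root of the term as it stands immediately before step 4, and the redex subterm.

Working:
step 0: ((let x = (9 + ((2 * 1) + 1)) in (\y.((\z.x) (\u.7)))) (\v.6))
step 1: [delta@0.0.1.0] ((let x = (9 + (2 + 1)) in (\y.((\z.x) (\u.7)))) (\v.6))
step 2: [delta@0.0.1] ((let x = (9 + 3) in (\y.((\z.x) (\u.7)))) (\v.6))
step 3: [delta@0.0] ((let x = 12 in (\y.((\z.x) (\u.7)))) (\v.6))
step 4: [let@0] ((\y.((\z.12) (\u.7))) (\v.6))

Answer: let at 0 : (let x = 12 in (\y.((\z.x) (\u.7))))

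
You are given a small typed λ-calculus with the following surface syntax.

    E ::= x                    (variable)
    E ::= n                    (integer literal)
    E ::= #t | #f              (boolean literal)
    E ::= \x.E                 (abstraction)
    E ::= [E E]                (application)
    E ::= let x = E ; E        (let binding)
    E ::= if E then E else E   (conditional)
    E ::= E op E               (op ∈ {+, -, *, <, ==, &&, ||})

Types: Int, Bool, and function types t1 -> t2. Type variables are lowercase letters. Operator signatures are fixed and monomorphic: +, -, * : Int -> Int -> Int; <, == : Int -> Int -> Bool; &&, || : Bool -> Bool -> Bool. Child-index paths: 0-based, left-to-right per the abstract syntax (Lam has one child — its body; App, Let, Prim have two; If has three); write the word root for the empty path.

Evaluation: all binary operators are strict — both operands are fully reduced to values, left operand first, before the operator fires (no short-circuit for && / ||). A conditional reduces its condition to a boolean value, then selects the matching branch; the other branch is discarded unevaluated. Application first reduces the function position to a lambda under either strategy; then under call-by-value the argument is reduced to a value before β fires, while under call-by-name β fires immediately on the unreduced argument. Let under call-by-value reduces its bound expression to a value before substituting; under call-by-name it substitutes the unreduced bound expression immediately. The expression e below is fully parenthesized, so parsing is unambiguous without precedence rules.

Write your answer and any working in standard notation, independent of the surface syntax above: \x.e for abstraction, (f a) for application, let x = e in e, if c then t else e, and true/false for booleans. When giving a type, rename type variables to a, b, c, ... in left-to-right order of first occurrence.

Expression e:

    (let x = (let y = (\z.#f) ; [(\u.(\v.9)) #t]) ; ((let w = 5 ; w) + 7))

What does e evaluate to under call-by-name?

Answer: 12

Derivation:
step 0: (let x = (let y = (\z.false) in ((\u.(\v.9)) true)) in ((let w = 5 in w) + 7))
step 1: [let@root] ((let w = 5 in w) + 7)
step 2: [let@0] (5 + 7)
step 3: [delta@root] 12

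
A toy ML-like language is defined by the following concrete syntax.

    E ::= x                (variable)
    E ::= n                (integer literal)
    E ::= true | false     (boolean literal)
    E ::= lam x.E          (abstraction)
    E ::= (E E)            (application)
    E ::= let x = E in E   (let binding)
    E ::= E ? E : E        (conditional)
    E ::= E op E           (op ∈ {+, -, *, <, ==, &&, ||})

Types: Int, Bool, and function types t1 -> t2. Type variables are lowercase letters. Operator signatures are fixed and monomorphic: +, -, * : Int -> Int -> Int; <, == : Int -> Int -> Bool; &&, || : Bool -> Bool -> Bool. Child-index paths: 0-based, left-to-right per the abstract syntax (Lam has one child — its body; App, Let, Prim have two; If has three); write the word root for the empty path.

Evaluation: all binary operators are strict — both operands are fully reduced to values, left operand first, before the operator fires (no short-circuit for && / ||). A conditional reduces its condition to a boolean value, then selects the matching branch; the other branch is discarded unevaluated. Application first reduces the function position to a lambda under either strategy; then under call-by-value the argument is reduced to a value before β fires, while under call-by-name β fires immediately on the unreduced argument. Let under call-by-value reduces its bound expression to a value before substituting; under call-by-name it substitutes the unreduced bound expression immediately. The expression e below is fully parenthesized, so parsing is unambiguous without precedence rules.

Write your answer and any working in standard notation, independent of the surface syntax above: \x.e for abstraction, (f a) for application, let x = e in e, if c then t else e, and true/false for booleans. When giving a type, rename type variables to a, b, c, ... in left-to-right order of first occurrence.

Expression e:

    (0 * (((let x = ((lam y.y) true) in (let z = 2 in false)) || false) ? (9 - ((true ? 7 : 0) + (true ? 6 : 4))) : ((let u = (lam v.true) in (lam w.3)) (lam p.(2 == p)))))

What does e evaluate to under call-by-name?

Derivation:
step 0: (0 * (if ((let x = ((\y.y) true) in (let z = 2 in false)) || false) then (9 - ((if true then 7 else 0) + (if true then 6 else 4))) else ((let u = (\v.true) in (\w.3)) (\p.(2 == p)))))
step 1: [let@1.0.0] (0 * (if ((let z = 2 in false) || false) then (9 - ((if true then 7 else 0) + (if true then 6 else 4))) else ((let u = (\v.true) in (\w.3)) (\p.(2 == p)))))
step 2: [let@1.0.0] (0 * (if (false || false) then (9 - ((if true then 7 else 0) + (if true then 6 else 4))) else ((let u = (\v.true) in (\w.3)) (\p.(2 == p)))))
step 3: [delta@1.0] (0 * (if false then (9 - ((if true then 7 else 0) + (if true then 6 else 4))) else ((let u = (\v.true) in (\w.3)) (\p.(2 == p)))))
step 4: [if@1] (0 * ((let u = (\v.true) in (\w.3)) (\p.(2 == p))))
step 5: [let@1.0] (0 * ((\w.3) (\p.(2 == p))))
step 6: [beta@1] (0 * 3)
step 7: [delta@root] 0

Answer: 0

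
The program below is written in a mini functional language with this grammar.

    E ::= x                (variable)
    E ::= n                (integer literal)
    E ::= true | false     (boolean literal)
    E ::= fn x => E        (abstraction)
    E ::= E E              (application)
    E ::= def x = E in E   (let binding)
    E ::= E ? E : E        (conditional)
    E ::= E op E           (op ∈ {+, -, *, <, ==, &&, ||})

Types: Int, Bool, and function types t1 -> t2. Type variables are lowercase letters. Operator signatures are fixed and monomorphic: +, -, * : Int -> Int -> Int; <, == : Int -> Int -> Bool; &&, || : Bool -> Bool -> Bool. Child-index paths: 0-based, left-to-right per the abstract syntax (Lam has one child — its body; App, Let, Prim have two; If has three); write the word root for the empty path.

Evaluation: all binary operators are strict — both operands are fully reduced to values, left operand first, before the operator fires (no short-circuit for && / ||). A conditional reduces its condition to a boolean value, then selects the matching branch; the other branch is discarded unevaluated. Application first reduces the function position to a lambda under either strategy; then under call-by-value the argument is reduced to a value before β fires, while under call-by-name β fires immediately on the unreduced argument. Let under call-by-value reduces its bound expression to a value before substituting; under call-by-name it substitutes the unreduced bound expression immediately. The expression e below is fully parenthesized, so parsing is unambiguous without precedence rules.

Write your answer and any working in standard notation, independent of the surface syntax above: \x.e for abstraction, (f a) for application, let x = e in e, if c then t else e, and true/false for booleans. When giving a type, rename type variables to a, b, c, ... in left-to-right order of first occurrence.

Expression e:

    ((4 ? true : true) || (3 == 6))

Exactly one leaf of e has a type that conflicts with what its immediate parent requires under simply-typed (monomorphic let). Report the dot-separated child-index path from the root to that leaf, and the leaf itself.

Working:
  unify Int ~ Bool
  FAIL: mismatch Int ~ Bool

Answer: 0.0 : 4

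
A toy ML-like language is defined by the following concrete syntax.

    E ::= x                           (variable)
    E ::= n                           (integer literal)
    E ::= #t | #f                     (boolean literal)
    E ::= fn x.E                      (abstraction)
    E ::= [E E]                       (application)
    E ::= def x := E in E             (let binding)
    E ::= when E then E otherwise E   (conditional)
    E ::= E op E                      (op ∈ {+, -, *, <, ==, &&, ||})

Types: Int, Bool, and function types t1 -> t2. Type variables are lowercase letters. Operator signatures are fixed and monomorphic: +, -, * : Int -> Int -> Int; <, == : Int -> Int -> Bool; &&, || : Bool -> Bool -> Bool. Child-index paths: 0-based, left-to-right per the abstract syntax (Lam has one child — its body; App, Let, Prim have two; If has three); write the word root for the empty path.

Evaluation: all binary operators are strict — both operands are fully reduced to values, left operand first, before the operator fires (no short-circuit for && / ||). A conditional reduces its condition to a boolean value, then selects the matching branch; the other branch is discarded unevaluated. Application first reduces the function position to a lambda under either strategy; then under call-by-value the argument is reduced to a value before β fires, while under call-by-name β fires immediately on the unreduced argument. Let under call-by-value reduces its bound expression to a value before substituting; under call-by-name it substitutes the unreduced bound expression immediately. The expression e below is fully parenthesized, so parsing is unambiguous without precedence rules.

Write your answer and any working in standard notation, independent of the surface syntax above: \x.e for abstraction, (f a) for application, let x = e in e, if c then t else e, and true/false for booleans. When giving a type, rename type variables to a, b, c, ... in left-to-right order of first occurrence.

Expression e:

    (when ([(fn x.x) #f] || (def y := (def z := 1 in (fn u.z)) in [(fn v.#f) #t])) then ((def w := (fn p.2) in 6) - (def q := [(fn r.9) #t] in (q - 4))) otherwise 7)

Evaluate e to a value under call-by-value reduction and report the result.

Working:
step 0: (if (((\x.x) false) || (let y = (let z = 1 in (\u.z)) in ((\v.false) true))) then ((let w = (\p.2) in 6) - (let q = ((\r.9) true) in (q - 4))) else 7)
step 1: [beta@0.0] (if (false || (let y = (let z = 1 in (\u.z)) in ((\v.false) true))) then ((let w = (\p.2) in 6) - (let q = ((\r.9) true) in (q - 4))) else 7)
step 2: [let@0.1.0] (if (false || (let y = (\u.1) in ((\v.false) true))) then ((let w = (\p.2) in 6) - (let q = ((\r.9) true) in (q - 4))) else 7)
step 3: [let@0.1] (if (false || ((\v.false) true)) then ((let w = (\p.2) in 6) - (let q = ((\r.9) true) in (q - 4))) else 7)
step 4: [beta@0.1] (if (false || false) then ((let w = (\p.2) in 6) - (let q = ((\r.9) true) in (q - 4))) else 7)
step 5: [delta@0] (if false then ((let w = (\p.2) in 6) - (let q = ((\r.9) true) in (q - 4))) else 7)
step 6: [if@root] 7

Answer: 7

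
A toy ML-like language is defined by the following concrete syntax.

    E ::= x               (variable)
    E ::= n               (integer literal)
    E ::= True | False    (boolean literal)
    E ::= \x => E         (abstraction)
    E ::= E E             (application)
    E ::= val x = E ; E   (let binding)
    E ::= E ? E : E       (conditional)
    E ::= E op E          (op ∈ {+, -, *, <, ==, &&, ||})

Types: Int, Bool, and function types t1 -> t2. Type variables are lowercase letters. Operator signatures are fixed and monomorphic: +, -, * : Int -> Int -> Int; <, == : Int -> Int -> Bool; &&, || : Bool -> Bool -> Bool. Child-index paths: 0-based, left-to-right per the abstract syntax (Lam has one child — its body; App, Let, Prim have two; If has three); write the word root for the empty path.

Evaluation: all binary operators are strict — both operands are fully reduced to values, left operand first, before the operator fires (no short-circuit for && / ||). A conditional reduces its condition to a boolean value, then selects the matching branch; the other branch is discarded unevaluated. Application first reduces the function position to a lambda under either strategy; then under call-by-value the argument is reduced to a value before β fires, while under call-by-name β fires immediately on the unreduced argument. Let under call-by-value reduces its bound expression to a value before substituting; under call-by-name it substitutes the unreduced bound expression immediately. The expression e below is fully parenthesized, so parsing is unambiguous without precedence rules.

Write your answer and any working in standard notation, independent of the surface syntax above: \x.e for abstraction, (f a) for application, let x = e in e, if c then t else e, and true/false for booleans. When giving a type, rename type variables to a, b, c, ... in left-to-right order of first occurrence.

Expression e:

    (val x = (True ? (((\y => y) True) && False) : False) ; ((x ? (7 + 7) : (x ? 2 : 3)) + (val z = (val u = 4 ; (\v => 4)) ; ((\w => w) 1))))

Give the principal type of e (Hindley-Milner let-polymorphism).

Answer: Int

Derivation:
  unify Bool ~ Bool
y : a
\y._ : a -> a
  unify a -> a ~ Bool -> b
  unify a ~ Bool
  unify Bool ~ b
_ _ : Bool
  unify Bool ~ Bool
  unify Bool ~ Bool
  unify Bool ~ Bool
let x : Bool
x : Bool
  unify Bool ~ Bool
  unify Int ~ Int
  unify Int ~ Int
x : Bool
  unify Bool ~ Bool
  unify Int ~ Int
  unify Int ~ Int
  unify Int ~ Int
let u : Int
\v._ : c -> Int
let z : forall. c -> Int
w : d
\w._ : d -> d
  unify d -> d ~ Int -> e
  unify d ~ Int
  unify Int ~ e
_ _ : Int
  unify Int ~ Int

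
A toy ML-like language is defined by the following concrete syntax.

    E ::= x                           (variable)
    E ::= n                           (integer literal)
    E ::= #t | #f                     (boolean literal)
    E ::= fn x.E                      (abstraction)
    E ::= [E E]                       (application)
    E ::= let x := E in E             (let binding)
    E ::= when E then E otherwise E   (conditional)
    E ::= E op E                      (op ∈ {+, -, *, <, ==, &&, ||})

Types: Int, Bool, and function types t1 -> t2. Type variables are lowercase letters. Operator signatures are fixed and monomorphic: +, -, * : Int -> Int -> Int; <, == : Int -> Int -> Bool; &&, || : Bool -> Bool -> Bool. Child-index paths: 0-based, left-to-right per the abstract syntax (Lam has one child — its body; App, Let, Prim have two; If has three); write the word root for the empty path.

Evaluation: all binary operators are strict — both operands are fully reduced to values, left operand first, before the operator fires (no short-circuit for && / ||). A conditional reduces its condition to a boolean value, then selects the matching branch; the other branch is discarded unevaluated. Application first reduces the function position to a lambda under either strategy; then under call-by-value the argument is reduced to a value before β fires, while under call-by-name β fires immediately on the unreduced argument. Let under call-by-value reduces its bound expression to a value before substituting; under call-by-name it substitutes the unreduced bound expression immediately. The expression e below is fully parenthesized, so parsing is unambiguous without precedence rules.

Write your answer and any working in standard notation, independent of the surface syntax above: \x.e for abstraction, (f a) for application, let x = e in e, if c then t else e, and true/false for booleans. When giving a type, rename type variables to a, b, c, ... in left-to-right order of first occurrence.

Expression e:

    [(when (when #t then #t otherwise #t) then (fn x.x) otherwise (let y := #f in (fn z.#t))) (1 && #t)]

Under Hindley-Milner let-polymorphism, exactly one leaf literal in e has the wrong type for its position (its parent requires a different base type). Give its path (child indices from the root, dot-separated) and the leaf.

Answer: 1.0 : 1

Derivation:
  unify Bool ~ Bool
  unify Bool ~ Bool
  unify Bool ~ Bool
x : a
\x._ : a -> a
let y : Bool
\z._ : b -> Bool
  unify a -> a ~ b -> Bool
  unify a ~ b
  unify b ~ Bool
  unify Int ~ Bool
  FAIL: mismatch Int ~ Bool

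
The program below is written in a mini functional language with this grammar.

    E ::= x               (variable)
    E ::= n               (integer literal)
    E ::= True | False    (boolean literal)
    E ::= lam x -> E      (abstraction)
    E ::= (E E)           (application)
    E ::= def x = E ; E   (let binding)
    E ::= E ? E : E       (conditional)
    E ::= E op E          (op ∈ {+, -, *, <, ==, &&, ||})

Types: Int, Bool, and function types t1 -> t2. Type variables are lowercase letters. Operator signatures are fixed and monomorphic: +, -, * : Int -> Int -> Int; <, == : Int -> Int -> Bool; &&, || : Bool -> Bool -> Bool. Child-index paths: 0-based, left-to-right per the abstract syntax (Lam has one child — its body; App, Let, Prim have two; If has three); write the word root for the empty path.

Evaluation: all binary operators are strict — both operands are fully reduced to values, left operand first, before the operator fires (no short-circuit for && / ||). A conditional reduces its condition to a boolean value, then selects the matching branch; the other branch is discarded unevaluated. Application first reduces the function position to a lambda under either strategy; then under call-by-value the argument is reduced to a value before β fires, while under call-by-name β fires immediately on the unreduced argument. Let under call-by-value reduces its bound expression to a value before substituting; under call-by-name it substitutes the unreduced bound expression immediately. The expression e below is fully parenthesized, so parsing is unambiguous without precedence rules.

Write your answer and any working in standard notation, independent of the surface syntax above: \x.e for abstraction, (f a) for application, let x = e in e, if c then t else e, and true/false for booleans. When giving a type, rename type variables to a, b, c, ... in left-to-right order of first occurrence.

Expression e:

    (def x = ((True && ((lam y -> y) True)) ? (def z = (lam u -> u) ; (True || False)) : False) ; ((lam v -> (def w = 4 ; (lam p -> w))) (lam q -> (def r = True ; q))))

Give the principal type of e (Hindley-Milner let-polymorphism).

Answer: a -> Int

Trace:
  unify Bool ~ Bool
y : a
\y._ : a -> a
  unify a -> a ~ Bool -> b
  unify a ~ Bool
  unify Bool ~ b
_ _ : Bool
  unify Bool ~ Bool
  unify Bool ~ Bool
u : c
\u._ : c -> c
let z : forall. c -> c
  unify Bool ~ Bool
  unify Bool ~ Bool
  unify Bool ~ Bool
let x : Bool
let w : Int
w : Int
\p._ : e -> Int
\v._ : d -> e -> Int
let r : Bool
q : f
\q._ : f -> f
  unify d -> e -> Int ~ (f -> f) -> g
  unify d ~ f -> f
  unify e -> Int ~ g
_ _ : e -> Int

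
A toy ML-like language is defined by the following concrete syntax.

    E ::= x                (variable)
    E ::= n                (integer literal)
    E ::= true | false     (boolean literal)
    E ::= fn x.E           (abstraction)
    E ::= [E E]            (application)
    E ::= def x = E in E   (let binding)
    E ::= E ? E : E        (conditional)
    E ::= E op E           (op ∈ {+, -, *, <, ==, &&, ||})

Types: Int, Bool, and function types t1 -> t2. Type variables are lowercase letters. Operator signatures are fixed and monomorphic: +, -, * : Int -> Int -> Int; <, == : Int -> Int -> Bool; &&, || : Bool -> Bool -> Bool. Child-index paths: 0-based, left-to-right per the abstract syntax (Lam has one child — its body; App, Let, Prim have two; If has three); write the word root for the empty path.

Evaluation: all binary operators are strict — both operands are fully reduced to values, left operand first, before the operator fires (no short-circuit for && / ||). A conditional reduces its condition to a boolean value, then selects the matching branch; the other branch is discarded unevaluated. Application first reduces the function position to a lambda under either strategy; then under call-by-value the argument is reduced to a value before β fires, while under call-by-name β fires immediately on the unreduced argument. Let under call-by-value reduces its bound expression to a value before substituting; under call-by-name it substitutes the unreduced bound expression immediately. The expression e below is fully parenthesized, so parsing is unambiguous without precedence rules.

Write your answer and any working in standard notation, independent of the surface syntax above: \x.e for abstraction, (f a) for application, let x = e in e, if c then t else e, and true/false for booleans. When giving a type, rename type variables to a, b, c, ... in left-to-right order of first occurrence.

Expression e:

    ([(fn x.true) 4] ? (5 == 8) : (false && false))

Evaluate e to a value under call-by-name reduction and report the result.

Derivation:
step 0: (if ((\x.true) 4) then (5 == 8) else (false && false))
step 1: [beta@0] (if true then (5 == 8) else (false && false))
step 2: [if@root] (5 == 8)
step 3: [delta@root] false

Answer: false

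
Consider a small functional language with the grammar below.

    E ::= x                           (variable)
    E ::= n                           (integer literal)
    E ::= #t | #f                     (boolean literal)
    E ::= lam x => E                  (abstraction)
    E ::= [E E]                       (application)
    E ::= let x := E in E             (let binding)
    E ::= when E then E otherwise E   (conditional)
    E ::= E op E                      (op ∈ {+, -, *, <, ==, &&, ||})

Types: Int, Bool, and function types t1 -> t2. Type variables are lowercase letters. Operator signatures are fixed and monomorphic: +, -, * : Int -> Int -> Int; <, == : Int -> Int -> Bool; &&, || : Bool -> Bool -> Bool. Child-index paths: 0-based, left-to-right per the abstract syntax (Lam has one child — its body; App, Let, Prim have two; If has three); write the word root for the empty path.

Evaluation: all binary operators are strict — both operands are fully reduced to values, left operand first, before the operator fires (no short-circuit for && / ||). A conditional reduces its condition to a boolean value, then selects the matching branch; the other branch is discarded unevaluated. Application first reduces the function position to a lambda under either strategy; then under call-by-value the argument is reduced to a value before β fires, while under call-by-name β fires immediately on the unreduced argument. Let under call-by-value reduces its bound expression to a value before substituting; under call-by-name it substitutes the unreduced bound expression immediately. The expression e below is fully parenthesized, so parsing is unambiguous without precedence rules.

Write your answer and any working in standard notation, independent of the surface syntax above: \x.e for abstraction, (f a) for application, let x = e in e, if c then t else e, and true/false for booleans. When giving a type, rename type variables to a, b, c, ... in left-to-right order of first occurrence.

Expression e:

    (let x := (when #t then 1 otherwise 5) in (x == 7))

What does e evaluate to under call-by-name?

Working:
step 0: (let x = (if true then 1 else 5) in (x == 7))
step 1: [let@root] ((if true then 1 else 5) == 7)
step 2: [if@0] (1 == 7)
step 3: [delta@root] false

Answer: false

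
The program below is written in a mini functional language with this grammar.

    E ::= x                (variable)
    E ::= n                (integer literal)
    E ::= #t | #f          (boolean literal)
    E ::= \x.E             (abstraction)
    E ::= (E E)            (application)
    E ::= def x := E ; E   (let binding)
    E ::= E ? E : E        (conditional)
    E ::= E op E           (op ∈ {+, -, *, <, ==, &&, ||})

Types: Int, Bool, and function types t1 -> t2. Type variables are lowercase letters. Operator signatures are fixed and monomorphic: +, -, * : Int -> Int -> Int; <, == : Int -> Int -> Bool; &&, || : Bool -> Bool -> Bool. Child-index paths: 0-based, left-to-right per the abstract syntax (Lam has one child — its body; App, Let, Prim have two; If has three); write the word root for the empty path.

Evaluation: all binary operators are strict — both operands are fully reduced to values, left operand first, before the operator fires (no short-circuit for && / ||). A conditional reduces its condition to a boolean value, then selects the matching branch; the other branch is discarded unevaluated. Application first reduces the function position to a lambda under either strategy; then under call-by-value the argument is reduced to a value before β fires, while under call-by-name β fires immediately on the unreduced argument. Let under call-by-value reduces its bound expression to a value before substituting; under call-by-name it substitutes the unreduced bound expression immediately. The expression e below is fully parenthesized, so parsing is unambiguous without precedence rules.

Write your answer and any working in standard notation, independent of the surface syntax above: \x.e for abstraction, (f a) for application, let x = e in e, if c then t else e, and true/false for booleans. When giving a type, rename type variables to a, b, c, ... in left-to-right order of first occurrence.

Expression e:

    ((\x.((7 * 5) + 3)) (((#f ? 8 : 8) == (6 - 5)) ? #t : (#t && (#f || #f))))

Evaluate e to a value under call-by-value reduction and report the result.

Trace:
step 0: ((\x.((7 * 5) + 3)) (if ((if false then 8 else 8) == (6 - 5)) then true else (true && (false || false))))
step 1: [if@1.0.0] ((\x.((7 * 5) + 3)) (if (8 == (6 - 5)) then true else (true && (false || false))))
step 2: [delta@1.0.1] ((\x.((7 * 5) + 3)) (if (8 == 1) then true else (true && (false || false))))
step 3: [delta@1.0] ((\x.((7 * 5) + 3)) (if false then true else (true && (false || false))))
step 4: [if@1] ((\x.((7 * 5) + 3)) (true && (false || false)))
step 5: [delta@1.1] ((\x.((7 * 5) + 3)) (true && false))
step 6: [delta@1] ((\x.((7 * 5) + 3)) false)
step 7: [beta@root] ((7 * 5) + 3)
step 8: [delta@0] (35 + 3)
step 9: [delta@root] 38

Answer: 38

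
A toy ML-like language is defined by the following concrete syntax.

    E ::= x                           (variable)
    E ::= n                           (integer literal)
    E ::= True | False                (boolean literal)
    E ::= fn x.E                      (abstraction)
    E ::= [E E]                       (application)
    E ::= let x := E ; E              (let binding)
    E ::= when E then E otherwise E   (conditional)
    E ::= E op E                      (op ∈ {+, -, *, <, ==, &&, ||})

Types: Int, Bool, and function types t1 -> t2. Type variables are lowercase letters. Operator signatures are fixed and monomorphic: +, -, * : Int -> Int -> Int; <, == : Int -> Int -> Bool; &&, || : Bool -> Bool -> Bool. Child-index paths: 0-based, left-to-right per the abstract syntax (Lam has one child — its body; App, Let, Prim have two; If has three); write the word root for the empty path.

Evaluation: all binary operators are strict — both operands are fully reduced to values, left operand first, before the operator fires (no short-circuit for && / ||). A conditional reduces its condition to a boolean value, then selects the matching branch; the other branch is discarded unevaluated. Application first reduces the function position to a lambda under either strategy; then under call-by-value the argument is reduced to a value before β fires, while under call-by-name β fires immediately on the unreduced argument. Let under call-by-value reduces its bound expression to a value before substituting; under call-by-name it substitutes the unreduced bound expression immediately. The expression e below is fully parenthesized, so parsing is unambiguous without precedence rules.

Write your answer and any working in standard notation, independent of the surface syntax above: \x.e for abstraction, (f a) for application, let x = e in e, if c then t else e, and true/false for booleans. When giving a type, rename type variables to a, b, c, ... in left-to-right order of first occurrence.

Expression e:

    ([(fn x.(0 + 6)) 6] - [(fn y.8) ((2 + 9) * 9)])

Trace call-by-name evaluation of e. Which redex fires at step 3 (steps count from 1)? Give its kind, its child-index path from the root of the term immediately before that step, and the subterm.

Trace:
step 0: (((\x.(0 + 6)) 6) - ((\y.8) ((2 + 9) * 9)))
step 1: [beta@0] ((0 + 6) - ((\y.8) ((2 + 9) * 9)))
step 2: [delta@0] (6 - ((\y.8) ((2 + 9) * 9)))
step 3: [beta@1] (6 - 8)

Answer: beta at 1 : ((\y.8) ((2 + 9) * 9))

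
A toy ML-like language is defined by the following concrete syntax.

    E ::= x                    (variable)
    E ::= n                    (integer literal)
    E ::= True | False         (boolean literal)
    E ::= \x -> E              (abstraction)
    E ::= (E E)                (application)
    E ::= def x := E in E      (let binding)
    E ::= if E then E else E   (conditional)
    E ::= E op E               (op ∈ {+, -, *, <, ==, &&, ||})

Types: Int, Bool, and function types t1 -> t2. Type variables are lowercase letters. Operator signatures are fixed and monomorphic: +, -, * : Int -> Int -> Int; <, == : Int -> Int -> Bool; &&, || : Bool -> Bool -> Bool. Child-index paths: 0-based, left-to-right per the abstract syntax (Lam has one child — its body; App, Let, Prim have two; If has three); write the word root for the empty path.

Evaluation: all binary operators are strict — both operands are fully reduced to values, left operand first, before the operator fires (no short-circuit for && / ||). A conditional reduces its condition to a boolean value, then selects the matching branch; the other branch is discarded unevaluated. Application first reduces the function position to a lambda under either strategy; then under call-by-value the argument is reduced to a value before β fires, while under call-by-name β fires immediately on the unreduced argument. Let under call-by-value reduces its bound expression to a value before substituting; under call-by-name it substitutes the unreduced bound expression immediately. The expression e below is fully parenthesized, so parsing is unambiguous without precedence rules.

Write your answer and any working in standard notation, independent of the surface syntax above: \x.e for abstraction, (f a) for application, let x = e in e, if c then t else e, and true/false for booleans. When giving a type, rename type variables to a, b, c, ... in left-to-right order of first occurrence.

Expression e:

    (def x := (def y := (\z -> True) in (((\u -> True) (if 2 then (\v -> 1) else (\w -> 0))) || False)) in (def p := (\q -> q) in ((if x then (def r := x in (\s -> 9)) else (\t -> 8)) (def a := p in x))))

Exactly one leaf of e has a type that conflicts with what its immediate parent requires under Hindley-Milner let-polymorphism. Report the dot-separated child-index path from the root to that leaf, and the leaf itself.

Trace:
\z._ : a -> Bool
let y : forall. a -> Bool
\u._ : b -> Bool
  unify Int ~ Bool
  FAIL: mismatch Int ~ Bool

Answer: 0.1.0.1.0 : 2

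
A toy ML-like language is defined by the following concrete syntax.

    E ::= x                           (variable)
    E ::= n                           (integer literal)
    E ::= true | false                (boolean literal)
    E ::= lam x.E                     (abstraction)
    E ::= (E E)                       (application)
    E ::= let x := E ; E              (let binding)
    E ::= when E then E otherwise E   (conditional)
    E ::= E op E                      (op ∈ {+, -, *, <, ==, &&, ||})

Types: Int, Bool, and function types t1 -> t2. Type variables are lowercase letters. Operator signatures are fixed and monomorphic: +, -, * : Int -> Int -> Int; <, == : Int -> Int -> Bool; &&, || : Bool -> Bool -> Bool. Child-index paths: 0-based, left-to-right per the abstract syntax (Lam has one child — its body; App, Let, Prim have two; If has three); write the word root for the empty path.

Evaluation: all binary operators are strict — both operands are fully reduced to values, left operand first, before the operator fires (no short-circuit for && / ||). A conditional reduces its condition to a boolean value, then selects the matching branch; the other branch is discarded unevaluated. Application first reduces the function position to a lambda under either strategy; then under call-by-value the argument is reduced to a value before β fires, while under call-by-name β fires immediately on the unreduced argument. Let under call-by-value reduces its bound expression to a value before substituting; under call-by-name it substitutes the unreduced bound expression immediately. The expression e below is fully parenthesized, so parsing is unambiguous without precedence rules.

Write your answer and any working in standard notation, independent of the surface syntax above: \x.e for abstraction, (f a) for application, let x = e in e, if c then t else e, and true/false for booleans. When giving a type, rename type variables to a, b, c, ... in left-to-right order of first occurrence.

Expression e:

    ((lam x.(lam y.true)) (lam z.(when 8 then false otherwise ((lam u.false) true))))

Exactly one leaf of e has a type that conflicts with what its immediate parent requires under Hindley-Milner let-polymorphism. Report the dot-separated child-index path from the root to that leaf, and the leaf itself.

Answer: 1.0.0 : 8

Trace:
\y._ : b -> Bool
\x._ : a -> b -> Bool
  unify Int ~ Bool
  FAIL: mismatch Int ~ Bool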